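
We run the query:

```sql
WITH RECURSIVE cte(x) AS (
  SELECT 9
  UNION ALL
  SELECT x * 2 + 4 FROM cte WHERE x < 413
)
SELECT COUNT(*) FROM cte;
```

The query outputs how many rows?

Base: x=9.
Iteration 1: 9 < 413 holds -> x = 9 * 2 + 4 = 22.
Iteration 2: 22 < 413 holds -> x = 22 * 2 + 4 = 48.
Iteration 3: 48 < 413 holds -> x = 48 * 2 + 4 = 100.
Iteration 4: 100 < 413 holds -> x = 100 * 2 + 4 = 204.
Iteration 5: 204 < 413 holds -> x = 204 * 2 + 4 = 412.
Iteration 6: 412 < 413 holds -> x = 412 * 2 + 4 = 828.
Iteration 7: 828 < 413 fails; recursion stops.
Total rows emitted: 7.

7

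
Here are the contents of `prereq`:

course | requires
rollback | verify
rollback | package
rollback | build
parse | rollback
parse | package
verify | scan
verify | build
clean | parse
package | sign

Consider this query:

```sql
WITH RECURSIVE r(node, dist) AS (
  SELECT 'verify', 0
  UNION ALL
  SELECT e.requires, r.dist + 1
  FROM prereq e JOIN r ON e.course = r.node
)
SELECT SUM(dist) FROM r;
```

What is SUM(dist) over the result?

2

Base: (verify, dist=0).
Iteration 1: edges from {verify} -> (build, dist=1), (scan, dist=1).
Iteration 2: no outgoing edges from {build,scan}; recursion stops.
SUM(dist) = 0 + 1 + 1 = 2.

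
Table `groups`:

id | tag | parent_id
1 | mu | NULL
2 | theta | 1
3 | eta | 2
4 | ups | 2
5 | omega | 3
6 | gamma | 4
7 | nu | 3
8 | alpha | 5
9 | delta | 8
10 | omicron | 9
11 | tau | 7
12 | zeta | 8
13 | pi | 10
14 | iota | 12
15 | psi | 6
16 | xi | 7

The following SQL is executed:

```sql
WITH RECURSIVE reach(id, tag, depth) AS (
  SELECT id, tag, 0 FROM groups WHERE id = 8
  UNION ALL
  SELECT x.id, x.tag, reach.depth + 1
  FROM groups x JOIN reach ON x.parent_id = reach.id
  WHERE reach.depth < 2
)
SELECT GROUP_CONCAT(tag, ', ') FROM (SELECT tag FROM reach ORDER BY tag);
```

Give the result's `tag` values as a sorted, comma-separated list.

Base: id=8 (alpha) at depth 0.
Iteration 1: rows with parent_id in {8} -> delta (id 9, depth 1), zeta (id 12, depth 1).
Iteration 2: rows with parent_id in {9,12} -> omicron (id 10, depth 2), iota (id 14, depth 2).
Iteration 3: depth < 2 fails for all current rows; recursion stops.

alpha, delta, iota, omicron, zeta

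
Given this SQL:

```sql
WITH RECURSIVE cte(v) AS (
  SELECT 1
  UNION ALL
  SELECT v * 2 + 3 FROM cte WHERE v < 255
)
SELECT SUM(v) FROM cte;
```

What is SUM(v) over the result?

Base: v=1.
Iteration 1: 1 < 255 holds -> v = 1 * 2 + 3 = 5.
Iteration 2: 5 < 255 holds -> v = 5 * 2 + 3 = 13.
Iteration 3: 13 < 255 holds -> v = 13 * 2 + 3 = 29.
Iteration 4: 29 < 255 holds -> v = 29 * 2 + 3 = 61.
Iteration 5: 61 < 255 holds -> v = 61 * 2 + 3 = 125.
Iteration 6: 125 < 255 holds -> v = 125 * 2 + 3 = 253.
Iteration 7: 253 < 255 holds -> v = 253 * 2 + 3 = 509.
Iteration 8: 509 < 255 fails; recursion stops.
SUM(v) = 1 + 5 + 13 + 29 + 61 + 125 + 253 + 509 = 996.

996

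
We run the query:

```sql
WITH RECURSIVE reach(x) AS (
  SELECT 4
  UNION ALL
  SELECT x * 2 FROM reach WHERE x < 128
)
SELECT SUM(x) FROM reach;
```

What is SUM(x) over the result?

Base: x=4.
Iteration 1: 4 < 128 holds -> x = 4 * 2 = 8.
Iteration 2: 8 < 128 holds -> x = 8 * 2 = 16.
Iteration 3: 16 < 128 holds -> x = 16 * 2 = 32.
Iteration 4: 32 < 128 holds -> x = 32 * 2 = 64.
Iteration 5: 64 < 128 holds -> x = 64 * 2 = 128.
Iteration 6: 128 < 128 fails; recursion stops.
SUM(x) = 4 + 8 + 16 + 32 + 64 + 128 = 252.

252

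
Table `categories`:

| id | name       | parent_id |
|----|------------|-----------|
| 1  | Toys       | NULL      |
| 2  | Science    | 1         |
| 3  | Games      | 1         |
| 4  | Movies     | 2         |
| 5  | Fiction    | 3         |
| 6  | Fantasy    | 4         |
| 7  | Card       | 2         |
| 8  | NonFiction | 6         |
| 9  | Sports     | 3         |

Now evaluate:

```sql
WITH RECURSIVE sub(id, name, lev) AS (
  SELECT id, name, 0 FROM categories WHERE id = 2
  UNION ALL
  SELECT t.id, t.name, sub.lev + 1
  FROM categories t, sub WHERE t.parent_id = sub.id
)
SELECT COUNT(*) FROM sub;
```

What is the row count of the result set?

Base: id=2 (Science) at lev 0.
Iteration 1: rows with parent_id in {2} -> Movies (id 4, lev 1), Card (id 7, lev 1).
Iteration 2: rows with parent_id in {4,7} -> Fantasy (id 6, lev 2).
Iteration 3: rows with parent_id in {6} -> NonFiction (id 8, lev 3).
Iteration 4: no rows with parent_id in {8}; recursion stops.
Total rows emitted: 5.

5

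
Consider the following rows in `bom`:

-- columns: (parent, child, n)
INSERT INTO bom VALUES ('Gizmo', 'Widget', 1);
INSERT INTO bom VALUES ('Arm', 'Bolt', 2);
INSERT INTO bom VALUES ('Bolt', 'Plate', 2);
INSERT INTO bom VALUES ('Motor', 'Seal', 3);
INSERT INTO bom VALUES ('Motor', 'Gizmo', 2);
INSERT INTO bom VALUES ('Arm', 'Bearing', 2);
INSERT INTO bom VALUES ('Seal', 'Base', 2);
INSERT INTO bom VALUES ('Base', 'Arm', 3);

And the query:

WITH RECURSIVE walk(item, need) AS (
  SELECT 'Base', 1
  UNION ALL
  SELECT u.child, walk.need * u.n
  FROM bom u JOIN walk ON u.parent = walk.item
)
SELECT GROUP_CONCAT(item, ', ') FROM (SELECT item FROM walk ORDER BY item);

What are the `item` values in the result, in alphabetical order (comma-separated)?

Arm, Base, Bearing, Bolt, Plate

Base: (Base, need=1).
Iteration 1: components of {Base} -> Arm = 1*3 = 3.
Iteration 2: components of {Arm} -> Bearing = 3*2 = 6, Bolt = 3*2 = 6.
Iteration 3: components of {Bearing,Bolt} -> Plate = 6*2 = 12.
Iteration 4: no further components; recursion stops.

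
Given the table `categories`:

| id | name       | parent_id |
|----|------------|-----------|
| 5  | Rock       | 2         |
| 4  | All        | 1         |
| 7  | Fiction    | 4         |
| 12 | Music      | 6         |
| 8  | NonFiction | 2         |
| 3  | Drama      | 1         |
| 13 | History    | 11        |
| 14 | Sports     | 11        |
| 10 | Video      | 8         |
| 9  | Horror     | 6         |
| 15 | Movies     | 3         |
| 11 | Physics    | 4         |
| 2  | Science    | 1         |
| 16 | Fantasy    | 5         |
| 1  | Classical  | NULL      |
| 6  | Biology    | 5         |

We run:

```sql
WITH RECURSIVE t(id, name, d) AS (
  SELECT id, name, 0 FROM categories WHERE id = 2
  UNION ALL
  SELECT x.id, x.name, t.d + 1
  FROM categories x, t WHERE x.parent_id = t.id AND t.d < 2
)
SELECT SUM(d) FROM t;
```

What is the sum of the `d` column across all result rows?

8

Base: id=2 (Science) at d 0.
Iteration 1: rows with parent_id in {2} -> Rock (id 5, d 1), NonFiction (id 8, d 1).
Iteration 2: rows with parent_id in {5,8} -> Biology (id 6, d 2), Video (id 10, d 2), Fantasy (id 16, d 2).
Iteration 3: d < 2 fails for all current rows; recursion stops.
SUM(d) = 0 + 1 + 1 + 2 + 2 + 2 = 8.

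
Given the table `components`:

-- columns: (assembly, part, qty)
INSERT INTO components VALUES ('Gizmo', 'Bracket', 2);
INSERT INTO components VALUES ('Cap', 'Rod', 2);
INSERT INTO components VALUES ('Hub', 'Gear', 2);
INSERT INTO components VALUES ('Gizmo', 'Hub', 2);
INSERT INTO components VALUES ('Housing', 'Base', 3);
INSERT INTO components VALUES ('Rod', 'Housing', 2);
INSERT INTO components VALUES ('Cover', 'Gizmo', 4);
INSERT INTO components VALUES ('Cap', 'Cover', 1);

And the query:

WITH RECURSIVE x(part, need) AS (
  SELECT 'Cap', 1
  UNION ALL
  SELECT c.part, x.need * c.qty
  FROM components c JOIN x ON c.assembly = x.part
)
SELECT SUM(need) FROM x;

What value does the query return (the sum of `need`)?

Base: (Cap, need=1).
Iteration 1: components of {Cap} -> Cover = 1*1 = 1, Rod = 1*2 = 2.
Iteration 2: components of {Cover,Rod} -> Gizmo = 1*4 = 4, Housing = 2*2 = 4.
Iteration 3: components of {Gizmo,Housing} -> Base = 4*3 = 12, Bracket = 4*2 = 8, Hub = 4*2 = 8.
Iteration 4: components of {Base,Bracket,Hub} -> Gear = 8*2 = 16.
Iteration 5: no further components; recursion stops.
SUM(need) = 1 + 2 + 1 + 4 + 4 + 12 + 8 + 8 + 16 = 56.

56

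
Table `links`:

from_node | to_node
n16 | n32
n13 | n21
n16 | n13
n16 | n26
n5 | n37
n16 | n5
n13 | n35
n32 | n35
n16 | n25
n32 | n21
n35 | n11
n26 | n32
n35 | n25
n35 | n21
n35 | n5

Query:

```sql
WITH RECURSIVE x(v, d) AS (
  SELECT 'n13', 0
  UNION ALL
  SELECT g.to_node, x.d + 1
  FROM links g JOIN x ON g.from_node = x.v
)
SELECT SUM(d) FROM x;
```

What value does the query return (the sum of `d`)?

Base: (n13, d=0).
Iteration 1: edges from {n13} -> (n21, d=1), (n35, d=1).
Iteration 2: edges from {n21,n35} -> (n11, d=2), (n21, d=2), (n25, d=2), (n5, d=2).
Iteration 3: edges from {n11,n21,n25,n5} -> (n37, d=3).
Iteration 4: no outgoing edges from {n37}; recursion stops.
SUM(d) = 0 + 1 + 1 + 2 + 2 + 2 + 2 + 3 = 13.

13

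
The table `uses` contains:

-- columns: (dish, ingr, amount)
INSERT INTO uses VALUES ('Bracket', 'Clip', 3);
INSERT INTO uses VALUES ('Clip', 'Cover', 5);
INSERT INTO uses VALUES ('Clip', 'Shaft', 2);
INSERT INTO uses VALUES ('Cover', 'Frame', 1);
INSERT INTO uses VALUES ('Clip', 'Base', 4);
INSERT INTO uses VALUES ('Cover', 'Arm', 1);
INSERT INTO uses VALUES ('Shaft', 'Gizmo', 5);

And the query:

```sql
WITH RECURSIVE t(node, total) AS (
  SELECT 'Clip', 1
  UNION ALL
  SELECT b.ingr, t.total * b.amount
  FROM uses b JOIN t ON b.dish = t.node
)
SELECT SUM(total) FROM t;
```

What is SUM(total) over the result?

32

Base: (Clip, total=1).
Iteration 1: components of {Clip} -> Base = 1*4 = 4, Cover = 1*5 = 5, Shaft = 1*2 = 2.
Iteration 2: components of {Base,Cover,Shaft} -> Arm = 5*1 = 5, Frame = 5*1 = 5, Gizmo = 2*5 = 10.
Iteration 3: no further components; recursion stops.
SUM(total) = 1 + 5 + 2 + 4 + 5 + 5 + 10 = 32.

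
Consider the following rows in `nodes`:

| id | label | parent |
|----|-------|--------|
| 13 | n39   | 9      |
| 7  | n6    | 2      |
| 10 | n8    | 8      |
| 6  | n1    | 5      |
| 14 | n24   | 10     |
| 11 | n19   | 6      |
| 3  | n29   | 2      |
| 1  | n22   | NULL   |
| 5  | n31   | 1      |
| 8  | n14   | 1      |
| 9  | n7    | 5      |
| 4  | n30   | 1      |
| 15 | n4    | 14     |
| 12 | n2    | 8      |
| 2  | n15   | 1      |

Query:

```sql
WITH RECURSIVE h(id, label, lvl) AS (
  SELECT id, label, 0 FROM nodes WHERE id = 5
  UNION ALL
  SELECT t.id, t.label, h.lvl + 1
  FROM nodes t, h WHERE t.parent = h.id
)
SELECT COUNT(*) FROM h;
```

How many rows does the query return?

Base: id=5 (n31) at lvl 0.
Iteration 1: rows with parent in {5} -> n1 (id 6, lvl 1), n7 (id 9, lvl 1).
Iteration 2: rows with parent in {6,9} -> n19 (id 11, lvl 2), n39 (id 13, lvl 2).
Iteration 3: no rows with parent in {11,13}; recursion stops.
Total rows emitted: 5.

5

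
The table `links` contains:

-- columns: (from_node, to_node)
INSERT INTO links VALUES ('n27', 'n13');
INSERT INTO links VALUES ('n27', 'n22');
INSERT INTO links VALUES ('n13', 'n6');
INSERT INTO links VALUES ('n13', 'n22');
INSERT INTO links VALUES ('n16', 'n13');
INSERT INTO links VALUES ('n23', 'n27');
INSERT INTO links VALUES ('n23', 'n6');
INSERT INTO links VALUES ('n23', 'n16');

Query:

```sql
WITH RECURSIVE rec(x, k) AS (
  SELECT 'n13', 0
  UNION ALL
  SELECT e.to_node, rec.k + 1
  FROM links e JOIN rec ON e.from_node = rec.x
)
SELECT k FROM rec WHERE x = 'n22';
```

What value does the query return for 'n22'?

1

Base: (n13, k=0).
Iteration 1: edges from {n13} -> (n22, k=1), (n6, k=1).
Iteration 2: no outgoing edges from {n22,n6}; recursion stops.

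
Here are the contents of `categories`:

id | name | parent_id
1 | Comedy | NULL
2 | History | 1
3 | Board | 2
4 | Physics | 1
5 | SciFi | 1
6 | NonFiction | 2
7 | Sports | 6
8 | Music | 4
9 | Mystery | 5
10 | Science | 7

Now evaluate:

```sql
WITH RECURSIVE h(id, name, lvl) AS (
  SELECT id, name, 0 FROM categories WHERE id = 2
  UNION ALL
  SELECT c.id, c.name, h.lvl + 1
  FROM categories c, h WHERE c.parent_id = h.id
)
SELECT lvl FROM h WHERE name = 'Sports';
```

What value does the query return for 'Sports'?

2

Base: id=2 (History) at lvl 0.
Iteration 1: rows with parent_id in {2} -> Board (id 3, lvl 1), NonFiction (id 6, lvl 1).
Iteration 2: rows with parent_id in {3,6} -> Sports (id 7, lvl 2).
Iteration 3: rows with parent_id in {7} -> Science (id 10, lvl 3).
Iteration 4: no rows with parent_id in {10}; recursion stops.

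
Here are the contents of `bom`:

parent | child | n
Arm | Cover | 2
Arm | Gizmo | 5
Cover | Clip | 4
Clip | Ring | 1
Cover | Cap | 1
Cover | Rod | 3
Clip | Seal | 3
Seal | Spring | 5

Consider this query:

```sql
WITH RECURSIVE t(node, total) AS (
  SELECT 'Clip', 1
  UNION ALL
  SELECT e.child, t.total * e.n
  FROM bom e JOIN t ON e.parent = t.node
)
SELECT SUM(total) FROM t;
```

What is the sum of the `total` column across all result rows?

Base: (Clip, total=1).
Iteration 1: components of {Clip} -> Ring = 1*1 = 1, Seal = 1*3 = 3.
Iteration 2: components of {Ring,Seal} -> Spring = 3*5 = 15.
Iteration 3: no further components; recursion stops.
SUM(total) = 1 + 1 + 3 + 15 = 20.

20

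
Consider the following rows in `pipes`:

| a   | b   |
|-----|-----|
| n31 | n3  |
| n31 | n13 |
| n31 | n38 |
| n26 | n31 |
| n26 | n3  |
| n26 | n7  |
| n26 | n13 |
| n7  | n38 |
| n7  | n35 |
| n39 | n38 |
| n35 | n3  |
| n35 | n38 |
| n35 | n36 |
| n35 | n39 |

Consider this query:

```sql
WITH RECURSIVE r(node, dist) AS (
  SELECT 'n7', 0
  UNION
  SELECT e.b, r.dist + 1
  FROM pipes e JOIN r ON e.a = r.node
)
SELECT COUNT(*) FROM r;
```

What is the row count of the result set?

Base: (n7, dist=0).
Iteration 1: edges from {n7} -> (n35, dist=1), (n38, dist=1).
Iteration 2: edges from {n35,n38} -> (n3, dist=2), (n36, dist=2), (n38, dist=2), (n39, dist=2).
Iteration 3: edges from {n3,n36,n38,n39} -> (n38, dist=3).
Iteration 4: no outgoing edges from {n38}; recursion stops.
Total rows emitted: 8.

8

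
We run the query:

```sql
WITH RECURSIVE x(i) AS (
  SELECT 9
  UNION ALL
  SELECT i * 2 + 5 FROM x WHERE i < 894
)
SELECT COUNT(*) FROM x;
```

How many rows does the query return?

8

Base: i=9.
Iteration 1: 9 < 894 holds -> i = 9 * 2 + 5 = 23.
Iteration 2: 23 < 894 holds -> i = 23 * 2 + 5 = 51.
Iteration 3: 51 < 894 holds -> i = 51 * 2 + 5 = 107.
Iteration 4: 107 < 894 holds -> i = 107 * 2 + 5 = 219.
Iteration 5: 219 < 894 holds -> i = 219 * 2 + 5 = 443.
Iteration 6: 443 < 894 holds -> i = 443 * 2 + 5 = 891.
Iteration 7: 891 < 894 holds -> i = 891 * 2 + 5 = 1787.
Iteration 8: 1787 < 894 fails; recursion stops.
Total rows emitted: 8.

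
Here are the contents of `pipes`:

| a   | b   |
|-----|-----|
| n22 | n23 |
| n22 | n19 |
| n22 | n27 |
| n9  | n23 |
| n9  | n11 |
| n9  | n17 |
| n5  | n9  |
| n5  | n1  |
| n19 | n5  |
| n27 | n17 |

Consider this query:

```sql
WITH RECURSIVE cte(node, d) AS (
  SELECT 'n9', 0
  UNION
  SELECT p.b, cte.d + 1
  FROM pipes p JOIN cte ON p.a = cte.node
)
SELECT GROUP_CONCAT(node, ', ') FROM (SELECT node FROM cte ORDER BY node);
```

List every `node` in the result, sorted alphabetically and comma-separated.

n11, n17, n23, n9

Base: (n9, d=0).
Iteration 1: edges from {n9} -> (n11, d=1), (n17, d=1), (n23, d=1).
Iteration 2: no outgoing edges from {n11,n17,n23}; recursion stops.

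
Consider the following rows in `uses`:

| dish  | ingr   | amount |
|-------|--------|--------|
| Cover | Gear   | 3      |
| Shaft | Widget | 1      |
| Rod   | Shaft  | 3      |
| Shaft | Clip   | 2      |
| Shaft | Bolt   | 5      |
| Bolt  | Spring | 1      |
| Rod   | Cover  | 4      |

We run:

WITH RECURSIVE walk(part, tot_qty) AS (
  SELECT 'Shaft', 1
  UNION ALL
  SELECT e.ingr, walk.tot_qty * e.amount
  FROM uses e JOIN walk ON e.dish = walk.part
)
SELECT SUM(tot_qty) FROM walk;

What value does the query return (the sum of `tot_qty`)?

Base: (Shaft, tot_qty=1).
Iteration 1: components of {Shaft} -> Bolt = 1*5 = 5, Clip = 1*2 = 2, Widget = 1*1 = 1.
Iteration 2: components of {Bolt,Clip,Widget} -> Spring = 5*1 = 5.
Iteration 3: no further components; recursion stops.
SUM(tot_qty) = 1 + 5 + 2 + 1 + 5 = 14.

14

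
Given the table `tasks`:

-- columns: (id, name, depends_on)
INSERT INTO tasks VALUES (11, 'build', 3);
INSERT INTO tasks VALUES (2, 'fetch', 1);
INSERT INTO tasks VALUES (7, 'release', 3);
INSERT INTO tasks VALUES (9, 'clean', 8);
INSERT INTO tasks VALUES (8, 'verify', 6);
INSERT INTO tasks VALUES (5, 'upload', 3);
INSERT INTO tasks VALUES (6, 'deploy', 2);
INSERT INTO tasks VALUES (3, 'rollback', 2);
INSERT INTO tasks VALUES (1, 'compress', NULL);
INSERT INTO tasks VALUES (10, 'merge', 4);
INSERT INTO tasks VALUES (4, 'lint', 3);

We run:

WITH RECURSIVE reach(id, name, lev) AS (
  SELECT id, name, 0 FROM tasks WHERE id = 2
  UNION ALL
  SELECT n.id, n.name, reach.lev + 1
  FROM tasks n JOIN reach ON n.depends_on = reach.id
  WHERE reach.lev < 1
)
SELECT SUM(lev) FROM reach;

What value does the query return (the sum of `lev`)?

Base: id=2 (fetch) at lev 0.
Iteration 1: rows with depends_on in {2} -> rollback (id 3, lev 1), deploy (id 6, lev 1).
Iteration 2: lev < 1 fails for all current rows; recursion stops.
SUM(lev) = 0 + 1 + 1 = 2.

2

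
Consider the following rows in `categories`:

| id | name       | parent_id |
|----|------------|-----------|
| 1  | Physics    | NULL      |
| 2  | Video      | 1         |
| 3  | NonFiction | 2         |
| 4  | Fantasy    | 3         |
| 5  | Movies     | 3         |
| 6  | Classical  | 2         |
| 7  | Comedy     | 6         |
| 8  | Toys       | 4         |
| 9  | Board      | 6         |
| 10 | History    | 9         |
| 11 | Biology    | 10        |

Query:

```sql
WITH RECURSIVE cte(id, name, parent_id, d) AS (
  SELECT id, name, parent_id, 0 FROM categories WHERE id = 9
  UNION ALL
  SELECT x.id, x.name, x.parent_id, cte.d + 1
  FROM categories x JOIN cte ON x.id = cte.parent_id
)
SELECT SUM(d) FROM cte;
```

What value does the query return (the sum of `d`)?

Base: id=9 (Board), parent_id=6, d 0.
Iteration 1: join on id=6 -> Classical (id 6, parent_id=2, d 1).
Iteration 2: join on id=2 -> Video (id 2, parent_id=1, d 2).
Iteration 3: join on id=1 -> Physics (id 1, parent_id=NULL, d 3).
Iteration 4: parent_id is NULL; no match; recursion stops.
SUM(d) = 0 + 1 + 2 + 3 = 6.

6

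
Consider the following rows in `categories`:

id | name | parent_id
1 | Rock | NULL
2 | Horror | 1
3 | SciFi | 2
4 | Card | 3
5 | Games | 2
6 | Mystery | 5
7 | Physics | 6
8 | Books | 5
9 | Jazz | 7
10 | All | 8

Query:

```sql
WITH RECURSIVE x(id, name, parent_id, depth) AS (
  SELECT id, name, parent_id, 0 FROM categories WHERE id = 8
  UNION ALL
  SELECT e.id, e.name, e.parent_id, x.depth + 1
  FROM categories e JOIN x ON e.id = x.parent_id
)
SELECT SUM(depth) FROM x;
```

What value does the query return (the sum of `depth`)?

Base: id=8 (Books), parent_id=5, depth 0.
Iteration 1: join on id=5 -> Games (id 5, parent_id=2, depth 1).
Iteration 2: join on id=2 -> Horror (id 2, parent_id=1, depth 2).
Iteration 3: join on id=1 -> Rock (id 1, parent_id=NULL, depth 3).
Iteration 4: parent_id is NULL; no match; recursion stops.
SUM(depth) = 0 + 1 + 2 + 3 = 6.

6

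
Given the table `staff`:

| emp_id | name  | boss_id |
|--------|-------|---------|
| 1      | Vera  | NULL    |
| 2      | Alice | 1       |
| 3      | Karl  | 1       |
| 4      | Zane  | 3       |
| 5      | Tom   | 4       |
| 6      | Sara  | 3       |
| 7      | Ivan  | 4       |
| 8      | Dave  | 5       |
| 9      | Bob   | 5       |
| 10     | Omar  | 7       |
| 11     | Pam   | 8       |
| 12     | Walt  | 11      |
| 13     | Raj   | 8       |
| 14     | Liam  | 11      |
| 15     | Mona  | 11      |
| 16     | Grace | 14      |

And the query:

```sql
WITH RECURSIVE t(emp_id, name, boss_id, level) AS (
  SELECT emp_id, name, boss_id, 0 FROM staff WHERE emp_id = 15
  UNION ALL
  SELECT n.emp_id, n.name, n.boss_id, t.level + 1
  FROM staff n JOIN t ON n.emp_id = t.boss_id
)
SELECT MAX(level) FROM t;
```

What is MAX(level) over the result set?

6

Base: emp_id=15 (Mona), boss_id=11, level 0.
Iteration 1: join on emp_id=11 -> Pam (id 11, boss_id=8, level 1).
Iteration 2: join on emp_id=8 -> Dave (id 8, boss_id=5, level 2).
Iteration 3: join on emp_id=5 -> Tom (id 5, boss_id=4, level 3).
Iteration 4: join on emp_id=4 -> Zane (id 4, boss_id=3, level 4).
Iteration 5: join on emp_id=3 -> Karl (id 3, boss_id=1, level 5).
Iteration 6: join on emp_id=1 -> Vera (id 1, boss_id=NULL, level 6).
Iteration 7: boss_id is NULL; no match; recursion stops.
level values: 0, 1, 2, 3, 4, 5, 6; the maximum is 6.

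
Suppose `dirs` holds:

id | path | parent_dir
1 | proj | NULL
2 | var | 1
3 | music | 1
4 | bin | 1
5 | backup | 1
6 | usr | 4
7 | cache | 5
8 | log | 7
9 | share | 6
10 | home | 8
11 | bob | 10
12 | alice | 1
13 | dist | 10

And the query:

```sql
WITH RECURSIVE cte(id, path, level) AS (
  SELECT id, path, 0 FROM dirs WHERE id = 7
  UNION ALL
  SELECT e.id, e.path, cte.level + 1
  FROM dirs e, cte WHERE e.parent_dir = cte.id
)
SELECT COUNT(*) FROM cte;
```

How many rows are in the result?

Base: id=7 (cache) at level 0.
Iteration 1: rows with parent_dir in {7} -> log (id 8, level 1).
Iteration 2: rows with parent_dir in {8} -> home (id 10, level 2).
Iteration 3: rows with parent_dir in {10} -> bob (id 11, level 3), dist (id 13, level 3).
Iteration 4: no rows with parent_dir in {11,13}; recursion stops.
Total rows emitted: 5.

5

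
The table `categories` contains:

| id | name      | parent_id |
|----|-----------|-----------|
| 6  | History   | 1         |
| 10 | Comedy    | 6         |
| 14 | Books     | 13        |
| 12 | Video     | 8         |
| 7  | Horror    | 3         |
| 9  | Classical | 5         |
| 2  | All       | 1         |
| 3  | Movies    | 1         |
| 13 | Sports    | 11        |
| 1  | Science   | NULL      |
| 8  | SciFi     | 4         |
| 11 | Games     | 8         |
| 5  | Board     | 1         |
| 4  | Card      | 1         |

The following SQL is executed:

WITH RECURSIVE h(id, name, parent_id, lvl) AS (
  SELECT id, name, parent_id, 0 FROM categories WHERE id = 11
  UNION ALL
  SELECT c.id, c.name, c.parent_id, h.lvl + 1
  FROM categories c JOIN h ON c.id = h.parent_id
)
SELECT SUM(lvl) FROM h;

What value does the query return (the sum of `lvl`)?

Base: id=11 (Games), parent_id=8, lvl 0.
Iteration 1: join on id=8 -> SciFi (id 8, parent_id=4, lvl 1).
Iteration 2: join on id=4 -> Card (id 4, parent_id=1, lvl 2).
Iteration 3: join on id=1 -> Science (id 1, parent_id=NULL, lvl 3).
Iteration 4: parent_id is NULL; no match; recursion stops.
SUM(lvl) = 0 + 1 + 2 + 3 = 6.

6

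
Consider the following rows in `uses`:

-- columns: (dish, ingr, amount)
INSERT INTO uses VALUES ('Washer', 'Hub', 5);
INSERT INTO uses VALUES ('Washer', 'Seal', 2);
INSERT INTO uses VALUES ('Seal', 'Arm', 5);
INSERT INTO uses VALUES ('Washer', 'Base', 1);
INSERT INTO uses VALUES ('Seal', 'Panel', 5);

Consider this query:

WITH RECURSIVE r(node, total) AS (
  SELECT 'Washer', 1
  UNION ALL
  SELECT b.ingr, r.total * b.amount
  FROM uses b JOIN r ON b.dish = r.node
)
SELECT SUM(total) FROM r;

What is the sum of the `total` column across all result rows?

Base: (Washer, total=1).
Iteration 1: components of {Washer} -> Base = 1*1 = 1, Hub = 1*5 = 5, Seal = 1*2 = 2.
Iteration 2: components of {Base,Hub,Seal} -> Arm = 2*5 = 10, Panel = 2*5 = 10.
Iteration 3: no further components; recursion stops.
SUM(total) = 1 + 5 + 2 + 1 + 10 + 10 = 29.

29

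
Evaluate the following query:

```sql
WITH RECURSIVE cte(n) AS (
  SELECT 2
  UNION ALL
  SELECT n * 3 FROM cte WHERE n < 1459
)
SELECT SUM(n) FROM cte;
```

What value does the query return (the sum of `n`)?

Base: n=2.
Iteration 1: 2 < 1459 holds -> n = 2 * 3 = 6.
Iteration 2: 6 < 1459 holds -> n = 6 * 3 = 18.
Iteration 3: 18 < 1459 holds -> n = 18 * 3 = 54.
Iteration 4: 54 < 1459 holds -> n = 54 * 3 = 162.
Iteration 5: 162 < 1459 holds -> n = 162 * 3 = 486.
Iteration 6: 486 < 1459 holds -> n = 486 * 3 = 1458.
Iteration 7: 1458 < 1459 holds -> n = 1458 * 3 = 4374.
Iteration 8: 4374 < 1459 fails; recursion stops.
SUM(n) = 2 + 6 + 18 + 54 + 162 + 486 + 1458 + 4374 = 6560.

6560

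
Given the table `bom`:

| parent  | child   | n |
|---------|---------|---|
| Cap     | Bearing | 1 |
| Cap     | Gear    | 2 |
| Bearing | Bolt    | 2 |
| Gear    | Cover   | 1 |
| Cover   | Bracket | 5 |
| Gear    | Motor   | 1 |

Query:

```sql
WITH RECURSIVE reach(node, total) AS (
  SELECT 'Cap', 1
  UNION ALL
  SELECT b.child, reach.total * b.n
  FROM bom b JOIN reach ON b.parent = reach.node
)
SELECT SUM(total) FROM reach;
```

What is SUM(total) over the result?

Base: (Cap, total=1).
Iteration 1: components of {Cap} -> Bearing = 1*1 = 1, Gear = 1*2 = 2.
Iteration 2: components of {Bearing,Gear} -> Bolt = 1*2 = 2, Cover = 2*1 = 2, Motor = 2*1 = 2.
Iteration 3: components of {Bolt,Cover,Motor} -> Bracket = 2*5 = 10.
Iteration 4: no further components; recursion stops.
SUM(total) = 1 + 1 + 2 + 2 + 2 + 2 + 10 = 20.

20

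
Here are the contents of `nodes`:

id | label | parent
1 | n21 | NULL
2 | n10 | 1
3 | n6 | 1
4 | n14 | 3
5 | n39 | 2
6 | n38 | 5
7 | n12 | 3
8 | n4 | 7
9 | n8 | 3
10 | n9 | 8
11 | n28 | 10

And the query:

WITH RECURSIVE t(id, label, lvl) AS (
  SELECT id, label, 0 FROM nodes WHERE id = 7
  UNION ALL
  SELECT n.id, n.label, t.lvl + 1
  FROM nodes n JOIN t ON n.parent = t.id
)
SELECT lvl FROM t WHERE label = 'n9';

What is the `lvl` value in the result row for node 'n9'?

Base: id=7 (n12) at lvl 0.
Iteration 1: rows with parent in {7} -> n4 (id 8, lvl 1).
Iteration 2: rows with parent in {8} -> n9 (id 10, lvl 2).
Iteration 3: rows with parent in {10} -> n28 (id 11, lvl 3).
Iteration 4: no rows with parent in {11}; recursion stops.

2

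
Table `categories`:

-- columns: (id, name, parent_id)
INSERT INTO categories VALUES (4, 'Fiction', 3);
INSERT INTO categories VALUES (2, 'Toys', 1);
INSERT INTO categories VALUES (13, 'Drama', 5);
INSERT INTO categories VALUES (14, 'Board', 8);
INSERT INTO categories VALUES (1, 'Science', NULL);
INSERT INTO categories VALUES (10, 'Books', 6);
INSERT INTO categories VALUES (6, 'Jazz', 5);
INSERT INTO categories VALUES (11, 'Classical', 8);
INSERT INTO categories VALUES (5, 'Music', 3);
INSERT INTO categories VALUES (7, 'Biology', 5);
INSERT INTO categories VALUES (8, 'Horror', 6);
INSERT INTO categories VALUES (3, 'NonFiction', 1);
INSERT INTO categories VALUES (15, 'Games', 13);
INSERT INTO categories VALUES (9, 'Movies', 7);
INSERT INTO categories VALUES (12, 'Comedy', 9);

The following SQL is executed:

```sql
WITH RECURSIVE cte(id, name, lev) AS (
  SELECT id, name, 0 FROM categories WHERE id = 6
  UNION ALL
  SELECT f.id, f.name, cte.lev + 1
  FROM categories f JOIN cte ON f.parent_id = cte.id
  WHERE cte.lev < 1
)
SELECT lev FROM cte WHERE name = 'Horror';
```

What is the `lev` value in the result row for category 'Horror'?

1

Base: id=6 (Jazz) at lev 0.
Iteration 1: rows with parent_id in {6} -> Horror (id 8, lev 1), Books (id 10, lev 1).
Iteration 2: lev < 1 fails for all current rows; recursion stops.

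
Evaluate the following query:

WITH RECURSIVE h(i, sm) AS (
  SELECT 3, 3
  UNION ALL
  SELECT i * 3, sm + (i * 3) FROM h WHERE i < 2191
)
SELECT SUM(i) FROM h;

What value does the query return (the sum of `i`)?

Base: i=3, sm=3.
Iteration 1: 3 < 2191 holds -> i = 3 * 3 = 9, sm = 3 + 9 = 12.
Iteration 2: 9 < 2191 holds -> i = 9 * 3 = 27, sm = 12 + 27 = 39.
Iteration 3: 27 < 2191 holds -> i = 27 * 3 = 81, sm = 39 + 81 = 120.
Iteration 4: 81 < 2191 holds -> i = 81 * 3 = 243, sm = 120 + 243 = 363.
Iteration 5: 243 < 2191 holds -> i = 243 * 3 = 729, sm = 363 + 729 = 1092.
Iteration 6: 729 < 2191 holds -> i = 729 * 3 = 2187, sm = 1092 + 2187 = 3279.
Iteration 7: 2187 < 2191 holds -> i = 2187 * 3 = 6561, sm = 3279 + 6561 = 9840.
Iteration 8: 6561 < 2191 fails; recursion stops.
SUM(i) = 3 + 9 + 27 + 81 + 243 + 729 + 2187 + 6561 = 9840.

9840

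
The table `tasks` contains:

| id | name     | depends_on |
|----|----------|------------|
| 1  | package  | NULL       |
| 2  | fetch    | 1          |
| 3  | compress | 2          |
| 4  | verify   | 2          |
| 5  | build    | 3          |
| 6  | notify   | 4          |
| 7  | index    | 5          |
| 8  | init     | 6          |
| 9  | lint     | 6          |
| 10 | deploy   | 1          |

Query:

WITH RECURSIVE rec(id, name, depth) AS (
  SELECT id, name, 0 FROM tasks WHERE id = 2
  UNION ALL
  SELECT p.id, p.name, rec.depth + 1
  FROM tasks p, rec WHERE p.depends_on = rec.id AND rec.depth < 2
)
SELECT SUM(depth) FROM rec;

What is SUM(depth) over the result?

6

Base: id=2 (fetch) at depth 0.
Iteration 1: rows with depends_on in {2} -> compress (id 3, depth 1), verify (id 4, depth 1).
Iteration 2: rows with depends_on in {3,4} -> build (id 5, depth 2), notify (id 6, depth 2).
Iteration 3: depth < 2 fails for all current rows; recursion stops.
SUM(depth) = 0 + 1 + 1 + 2 + 2 = 6.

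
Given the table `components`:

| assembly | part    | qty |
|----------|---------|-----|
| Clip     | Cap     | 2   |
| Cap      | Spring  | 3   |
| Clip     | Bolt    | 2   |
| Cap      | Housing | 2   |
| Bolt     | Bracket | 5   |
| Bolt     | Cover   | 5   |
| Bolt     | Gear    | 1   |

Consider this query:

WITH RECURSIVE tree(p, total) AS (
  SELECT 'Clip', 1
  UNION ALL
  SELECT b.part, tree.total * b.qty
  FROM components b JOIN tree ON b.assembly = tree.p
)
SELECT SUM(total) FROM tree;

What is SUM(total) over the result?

37

Base: (Clip, total=1).
Iteration 1: components of {Clip} -> Bolt = 1*2 = 2, Cap = 1*2 = 2.
Iteration 2: components of {Bolt,Cap} -> Bracket = 2*5 = 10, Cover = 2*5 = 10, Gear = 2*1 = 2, Housing = 2*2 = 4, Spring = 2*3 = 6.
Iteration 3: no further components; recursion stops.
SUM(total) = 1 + 2 + 2 + 6 + 4 + 10 + 10 + 2 = 37.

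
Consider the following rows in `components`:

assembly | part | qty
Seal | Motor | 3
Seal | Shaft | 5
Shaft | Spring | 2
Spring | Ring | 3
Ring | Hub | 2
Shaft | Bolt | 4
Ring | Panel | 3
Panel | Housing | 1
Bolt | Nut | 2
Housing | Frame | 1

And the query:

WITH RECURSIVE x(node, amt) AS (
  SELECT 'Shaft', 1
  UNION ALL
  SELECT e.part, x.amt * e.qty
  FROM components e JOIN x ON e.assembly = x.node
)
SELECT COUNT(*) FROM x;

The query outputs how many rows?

Base: (Shaft, amt=1).
Iteration 1: components of {Shaft} -> Bolt = 1*4 = 4, Spring = 1*2 = 2.
Iteration 2: components of {Bolt,Spring} -> Nut = 4*2 = 8, Ring = 2*3 = 6.
Iteration 3: components of {Nut,Ring} -> Hub = 6*2 = 12, Panel = 6*3 = 18.
Iteration 4: components of {Hub,Panel} -> Housing = 18*1 = 18.
Iteration 5: components of {Housing} -> Frame = 18*1 = 18.
Iteration 6: no further components; recursion stops.
Total rows emitted: 9.

9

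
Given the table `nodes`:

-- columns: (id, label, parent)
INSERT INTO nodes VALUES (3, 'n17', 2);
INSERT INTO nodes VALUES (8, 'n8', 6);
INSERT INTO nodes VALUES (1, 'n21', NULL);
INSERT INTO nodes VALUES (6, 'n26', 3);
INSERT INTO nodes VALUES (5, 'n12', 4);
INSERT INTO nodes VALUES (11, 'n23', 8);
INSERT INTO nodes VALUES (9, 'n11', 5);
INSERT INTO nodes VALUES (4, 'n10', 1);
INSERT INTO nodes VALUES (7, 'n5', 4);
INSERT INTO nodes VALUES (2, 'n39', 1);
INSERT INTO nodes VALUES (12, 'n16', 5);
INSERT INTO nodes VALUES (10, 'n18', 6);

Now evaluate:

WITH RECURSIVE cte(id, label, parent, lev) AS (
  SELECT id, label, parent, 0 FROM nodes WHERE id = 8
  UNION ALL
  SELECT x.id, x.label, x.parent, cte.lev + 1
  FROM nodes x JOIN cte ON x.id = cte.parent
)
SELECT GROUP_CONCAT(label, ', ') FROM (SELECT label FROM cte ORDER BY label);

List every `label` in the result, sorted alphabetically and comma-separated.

n17, n21, n26, n39, n8

Base: id=8 (n8), parent=6, lev 0.
Iteration 1: join on id=6 -> n26 (id 6, parent=3, lev 1).
Iteration 2: join on id=3 -> n17 (id 3, parent=2, lev 2).
Iteration 3: join on id=2 -> n39 (id 2, parent=1, lev 3).
Iteration 4: join on id=1 -> n21 (id 1, parent=NULL, lev 4).
Iteration 5: parent is NULL; no match; recursion stops.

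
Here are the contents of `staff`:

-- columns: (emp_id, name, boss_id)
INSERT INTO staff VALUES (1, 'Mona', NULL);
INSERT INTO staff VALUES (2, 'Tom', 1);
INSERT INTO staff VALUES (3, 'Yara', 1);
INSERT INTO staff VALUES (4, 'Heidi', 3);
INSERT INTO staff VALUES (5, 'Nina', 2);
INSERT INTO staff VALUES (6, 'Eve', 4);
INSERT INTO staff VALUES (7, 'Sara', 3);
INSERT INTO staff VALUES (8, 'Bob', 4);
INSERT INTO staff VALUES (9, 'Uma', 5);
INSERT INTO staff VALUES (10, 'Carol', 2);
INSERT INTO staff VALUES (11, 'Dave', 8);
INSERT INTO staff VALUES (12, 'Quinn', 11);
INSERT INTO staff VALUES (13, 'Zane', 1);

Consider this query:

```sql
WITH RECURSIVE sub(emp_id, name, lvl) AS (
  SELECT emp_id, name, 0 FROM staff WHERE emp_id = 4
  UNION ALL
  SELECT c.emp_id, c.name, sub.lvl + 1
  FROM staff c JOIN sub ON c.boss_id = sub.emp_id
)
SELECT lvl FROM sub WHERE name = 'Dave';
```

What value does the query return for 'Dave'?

2

Base: emp_id=4 (Heidi) at lvl 0.
Iteration 1: rows with boss_id in {4} -> Eve (id 6, lvl 1), Bob (id 8, lvl 1).
Iteration 2: rows with boss_id in {6,8} -> Dave (id 11, lvl 2).
Iteration 3: rows with boss_id in {11} -> Quinn (id 12, lvl 3).
Iteration 4: no rows with boss_id in {12}; recursion stops.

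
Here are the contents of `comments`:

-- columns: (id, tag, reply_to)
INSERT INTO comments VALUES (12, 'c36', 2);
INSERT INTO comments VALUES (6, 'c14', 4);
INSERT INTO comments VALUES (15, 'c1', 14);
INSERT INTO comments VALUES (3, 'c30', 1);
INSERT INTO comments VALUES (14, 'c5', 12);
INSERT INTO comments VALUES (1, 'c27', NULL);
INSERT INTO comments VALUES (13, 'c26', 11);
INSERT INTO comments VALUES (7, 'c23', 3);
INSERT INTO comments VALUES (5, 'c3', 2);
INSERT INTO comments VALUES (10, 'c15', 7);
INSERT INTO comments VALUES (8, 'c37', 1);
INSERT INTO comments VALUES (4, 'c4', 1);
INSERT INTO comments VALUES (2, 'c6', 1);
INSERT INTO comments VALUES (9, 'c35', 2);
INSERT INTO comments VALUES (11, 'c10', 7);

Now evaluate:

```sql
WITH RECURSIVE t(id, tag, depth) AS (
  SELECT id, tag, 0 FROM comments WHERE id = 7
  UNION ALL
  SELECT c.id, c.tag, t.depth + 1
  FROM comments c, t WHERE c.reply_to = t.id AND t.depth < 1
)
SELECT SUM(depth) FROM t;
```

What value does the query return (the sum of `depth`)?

Base: id=7 (c23) at depth 0.
Iteration 1: rows with reply_to in {7} -> c15 (id 10, depth 1), c10 (id 11, depth 1).
Iteration 2: depth < 1 fails for all current rows; recursion stops.
SUM(depth) = 0 + 1 + 1 = 2.

2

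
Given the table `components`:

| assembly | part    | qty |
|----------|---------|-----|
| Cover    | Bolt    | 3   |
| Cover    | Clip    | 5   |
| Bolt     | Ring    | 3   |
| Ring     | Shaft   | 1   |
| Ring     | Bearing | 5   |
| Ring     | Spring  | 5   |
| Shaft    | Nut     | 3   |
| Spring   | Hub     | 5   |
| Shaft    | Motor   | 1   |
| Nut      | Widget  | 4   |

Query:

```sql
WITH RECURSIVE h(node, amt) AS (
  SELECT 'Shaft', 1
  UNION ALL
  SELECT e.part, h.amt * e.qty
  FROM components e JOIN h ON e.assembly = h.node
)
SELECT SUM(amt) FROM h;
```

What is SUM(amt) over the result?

Base: (Shaft, amt=1).
Iteration 1: components of {Shaft} -> Motor = 1*1 = 1, Nut = 1*3 = 3.
Iteration 2: components of {Motor,Nut} -> Widget = 3*4 = 12.
Iteration 3: no further components; recursion stops.
SUM(amt) = 1 + 3 + 1 + 12 = 17.

17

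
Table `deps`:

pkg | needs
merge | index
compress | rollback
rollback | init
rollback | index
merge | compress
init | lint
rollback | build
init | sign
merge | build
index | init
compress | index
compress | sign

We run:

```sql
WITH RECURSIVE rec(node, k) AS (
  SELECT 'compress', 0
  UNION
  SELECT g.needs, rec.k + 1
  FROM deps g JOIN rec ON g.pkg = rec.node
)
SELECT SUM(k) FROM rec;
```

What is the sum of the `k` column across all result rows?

Base: (compress, k=0).
Iteration 1: edges from {compress} -> (index, k=1), (rollback, k=1), (sign, k=1).
Iteration 2: edges from {index,rollback,sign} -> (build, k=2), (index, k=2), (init, k=2). [UNION drops 1 duplicate row(s)]
Iteration 3: edges from {build,index,init} -> (init, k=3), (lint, k=3), (sign, k=3).
Iteration 4: edges from {init,lint,sign} -> (lint, k=4), (sign, k=4).
Iteration 5: no outgoing edges from {lint,sign}; recursion stops.
SUM(k) = 0 + 1 + 1 + 1 + 2 + 2 + 2 + 3 + 3 + 3 + 4 + 4 = 26.

26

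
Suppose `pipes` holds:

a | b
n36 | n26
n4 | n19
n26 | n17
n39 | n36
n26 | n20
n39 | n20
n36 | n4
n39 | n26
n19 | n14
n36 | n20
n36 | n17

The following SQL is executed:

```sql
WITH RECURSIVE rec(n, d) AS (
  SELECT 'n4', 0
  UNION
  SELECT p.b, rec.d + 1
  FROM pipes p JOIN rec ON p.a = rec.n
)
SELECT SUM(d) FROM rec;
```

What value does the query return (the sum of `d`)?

3

Base: (n4, d=0).
Iteration 1: edges from {n4} -> (n19, d=1).
Iteration 2: edges from {n19} -> (n14, d=2).
Iteration 3: no outgoing edges from {n14}; recursion stops.
SUM(d) = 0 + 1 + 2 = 3.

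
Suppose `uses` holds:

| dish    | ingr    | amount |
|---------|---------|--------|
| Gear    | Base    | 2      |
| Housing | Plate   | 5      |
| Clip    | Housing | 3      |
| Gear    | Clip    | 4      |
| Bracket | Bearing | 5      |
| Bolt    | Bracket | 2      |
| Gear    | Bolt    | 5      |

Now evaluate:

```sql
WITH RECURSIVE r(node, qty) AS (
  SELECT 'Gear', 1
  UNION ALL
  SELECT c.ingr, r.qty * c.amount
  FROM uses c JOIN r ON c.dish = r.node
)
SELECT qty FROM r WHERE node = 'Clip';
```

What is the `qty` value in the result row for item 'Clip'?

4

Base: (Gear, qty=1).
Iteration 1: components of {Gear} -> Base = 1*2 = 2, Bolt = 1*5 = 5, Clip = 1*4 = 4.
Iteration 2: components of {Base,Bolt,Clip} -> Bracket = 5*2 = 10, Housing = 4*3 = 12.
Iteration 3: components of {Bracket,Housing} -> Bearing = 10*5 = 50, Plate = 12*5 = 60.
Iteration 4: no further components; recursion stops.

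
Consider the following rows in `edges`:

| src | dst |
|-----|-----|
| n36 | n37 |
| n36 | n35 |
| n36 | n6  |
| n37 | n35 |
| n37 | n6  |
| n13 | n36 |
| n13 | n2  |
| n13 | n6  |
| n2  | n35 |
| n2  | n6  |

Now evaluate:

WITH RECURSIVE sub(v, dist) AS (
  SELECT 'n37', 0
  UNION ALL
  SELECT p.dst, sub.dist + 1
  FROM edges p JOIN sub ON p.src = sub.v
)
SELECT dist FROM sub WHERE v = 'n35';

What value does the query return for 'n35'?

Base: (n37, dist=0).
Iteration 1: edges from {n37} -> (n35, dist=1), (n6, dist=1).
Iteration 2: no outgoing edges from {n35,n6}; recursion stops.

1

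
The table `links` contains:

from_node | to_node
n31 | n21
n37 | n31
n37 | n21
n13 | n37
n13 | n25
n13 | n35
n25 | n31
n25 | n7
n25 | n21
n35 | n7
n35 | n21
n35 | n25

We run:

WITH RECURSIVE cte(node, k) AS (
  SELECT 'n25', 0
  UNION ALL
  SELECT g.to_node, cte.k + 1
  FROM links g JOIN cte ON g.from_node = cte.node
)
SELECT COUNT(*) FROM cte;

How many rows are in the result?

5

Base: (n25, k=0).
Iteration 1: edges from {n25} -> (n21, k=1), (n31, k=1), (n7, k=1).
Iteration 2: edges from {n21,n31,n7} -> (n21, k=2).
Iteration 3: no outgoing edges from {n21}; recursion stops.
Total rows emitted: 5.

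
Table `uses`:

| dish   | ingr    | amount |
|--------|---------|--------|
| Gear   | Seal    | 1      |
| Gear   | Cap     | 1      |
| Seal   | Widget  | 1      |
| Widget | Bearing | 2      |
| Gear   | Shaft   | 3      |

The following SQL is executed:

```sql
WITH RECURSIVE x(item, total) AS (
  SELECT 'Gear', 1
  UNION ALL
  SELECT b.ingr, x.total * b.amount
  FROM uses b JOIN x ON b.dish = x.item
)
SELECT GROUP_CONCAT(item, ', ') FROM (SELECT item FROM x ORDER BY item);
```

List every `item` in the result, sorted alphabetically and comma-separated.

Base: (Gear, total=1).
Iteration 1: components of {Gear} -> Cap = 1*1 = 1, Seal = 1*1 = 1, Shaft = 1*3 = 3.
Iteration 2: components of {Cap,Seal,Shaft} -> Widget = 1*1 = 1.
Iteration 3: components of {Widget} -> Bearing = 1*2 = 2.
Iteration 4: no further components; recursion stops.

Bearing, Cap, Gear, Seal, Shaft, Widget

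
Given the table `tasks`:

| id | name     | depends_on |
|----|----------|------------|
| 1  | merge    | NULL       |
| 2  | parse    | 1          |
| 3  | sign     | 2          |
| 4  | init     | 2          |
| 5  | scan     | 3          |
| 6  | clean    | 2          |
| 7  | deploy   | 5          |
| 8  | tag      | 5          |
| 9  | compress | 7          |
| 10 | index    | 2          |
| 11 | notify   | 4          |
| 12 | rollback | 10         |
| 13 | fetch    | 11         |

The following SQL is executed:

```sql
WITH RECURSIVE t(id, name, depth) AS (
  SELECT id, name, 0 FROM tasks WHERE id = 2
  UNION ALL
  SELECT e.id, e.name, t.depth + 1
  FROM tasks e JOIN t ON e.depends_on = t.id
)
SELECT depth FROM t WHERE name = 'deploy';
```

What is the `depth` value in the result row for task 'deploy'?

Base: id=2 (parse) at depth 0.
Iteration 1: rows with depends_on in {2} -> sign (id 3, depth 1), init (id 4, depth 1), clean (id 6, depth 1), index (id 10, depth 1).
Iteration 2: rows with depends_on in {3,4,6,10} -> scan (id 5, depth 2), notify (id 11, depth 2), rollback (id 12, depth 2).
Iteration 3: rows with depends_on in {5,11,12} -> deploy (id 7, depth 3), tag (id 8, depth 3), fetch (id 13, depth 3).
Iteration 4: rows with depends_on in {7,8,13} -> compress (id 9, depth 4).
Iteration 5: no rows with depends_on in {9}; recursion stops.

3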